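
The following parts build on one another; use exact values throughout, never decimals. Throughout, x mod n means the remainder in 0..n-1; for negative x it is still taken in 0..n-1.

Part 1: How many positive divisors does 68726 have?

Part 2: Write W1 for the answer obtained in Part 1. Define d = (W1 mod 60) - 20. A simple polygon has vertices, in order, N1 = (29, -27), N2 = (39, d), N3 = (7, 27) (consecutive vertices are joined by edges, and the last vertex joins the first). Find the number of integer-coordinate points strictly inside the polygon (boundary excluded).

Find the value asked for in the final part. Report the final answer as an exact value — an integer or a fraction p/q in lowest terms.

Part 1: 68726 = 2 * 7 * 4909; number of divisors = (1+1) * (1+1) * (1+1) = 8; answer 8
Part 2: W1 = 8; d = -12; cross terms: (29*-12 - 39*-27)=705, (39*27 - 7*-12)=1137, (7*-27 - 29*27)=-972; twice the area = |870| = 870; area = 435; boundary points = 5 + 1 + 2 = 8; strictly interior points = area - boundary/2 + 1 = 432; answer 432

432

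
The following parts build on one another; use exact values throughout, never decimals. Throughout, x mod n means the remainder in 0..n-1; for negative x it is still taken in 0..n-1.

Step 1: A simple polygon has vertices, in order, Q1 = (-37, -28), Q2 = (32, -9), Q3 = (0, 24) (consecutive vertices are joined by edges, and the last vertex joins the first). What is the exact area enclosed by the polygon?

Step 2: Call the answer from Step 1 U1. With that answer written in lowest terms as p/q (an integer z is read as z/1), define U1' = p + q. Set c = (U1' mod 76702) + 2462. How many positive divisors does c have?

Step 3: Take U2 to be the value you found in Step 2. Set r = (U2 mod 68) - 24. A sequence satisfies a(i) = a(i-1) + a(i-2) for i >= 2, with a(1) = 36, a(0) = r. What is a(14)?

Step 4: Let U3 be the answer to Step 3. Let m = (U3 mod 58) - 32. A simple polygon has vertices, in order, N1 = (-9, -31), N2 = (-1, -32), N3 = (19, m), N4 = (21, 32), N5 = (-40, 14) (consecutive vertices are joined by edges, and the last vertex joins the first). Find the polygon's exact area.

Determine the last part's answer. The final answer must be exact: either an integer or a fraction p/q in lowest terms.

Step 1: cross terms: (-37*-9 - 32*-28)=1229, (32*24 - 0*-9)=768, (0*-28 - -37*24)=888; twice the area = |2885| = 2885; area = 2885/2; answer 2885/2
Step 2: U1 = 2885/2; threaded value p + q = 2887; c = 5349; 5349 = 3 * 1783; number of divisors = (1+1) * (1+1) = 4; answer 4
Step 3: U2 = 4; r = -20; a(2) = 1*(36) + 1*(-20) = 16; iterating: a(2)=16, a(3)=52, a(4)=68, a(5)=120, a(6)=188, a(7)=308, a(8)=496, a(9)=804, a(10)=1300, a(11)=2104, a(12)=3404, a(13)=5508, a(14)=8912; answer 8912
Step 4: U3 = 8912; m = 6; cross terms: (-9*-32 - -1*-31)=257, (-1*6 - 19*-32)=602, (19*32 - 21*6)=482, (21*14 - -40*32)=1574, (-40*-31 - -9*14)=1366; twice the area = |4281| = 4281; area = 4281/2; answer 4281/2

4281/2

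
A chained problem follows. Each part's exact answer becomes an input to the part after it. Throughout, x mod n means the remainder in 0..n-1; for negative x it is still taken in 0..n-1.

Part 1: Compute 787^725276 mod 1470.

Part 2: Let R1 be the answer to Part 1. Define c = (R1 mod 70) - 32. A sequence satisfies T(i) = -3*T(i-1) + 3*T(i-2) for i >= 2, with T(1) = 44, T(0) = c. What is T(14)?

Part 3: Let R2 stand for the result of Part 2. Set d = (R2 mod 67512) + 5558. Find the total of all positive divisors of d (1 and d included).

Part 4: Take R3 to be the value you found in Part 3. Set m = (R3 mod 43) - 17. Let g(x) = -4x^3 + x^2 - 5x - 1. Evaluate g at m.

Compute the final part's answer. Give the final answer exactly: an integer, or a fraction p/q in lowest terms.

-23095

Part 1: squarings mod 1470: 787^1=787, 787^2=499, 787^4=571, 787^8=1171, 787^16=1201, 787^32=331, 787^64=781, 787^128=1381, 787^256=571, 787^512=1171, 787^1024=1201, 787^2048=331, 787^4096=781, 787^8192=1381, 787^16384=571, 787^32768=1171, 787^65536=1201, 787^131072=331, 787^262144=781, 787^524288=1381; 787^725276 = 787^4 * 787^8 * 787^16 * 787^256 * 787^4096 * 787^65536 * 787^131072 * 787^524288 = 751 (mod 1470); answer 751
Part 2: R1 = 751; c = 19; T(2) = -3*(44) + 3*(19) = -75; iterating: T(2)=-75, T(3)=357, T(4)=-1296, T(5)=4959, T(6)=-18765, T(7)=71172, T(8)=-269811, T(9)=1022949, T(10)=-3878280, T(11)=14703687, T(12)=-55745901, T(13)=211348764, T(14)=-801283995; answer -801283995
Part 3: R2 = -801283995; d = 21491; 21491 is prime, so its only divisors are 1 and 21491; sigma = 1 + 21491 = 21492; answer 21492
Part 4: R3 = 21492; m = 18; -4*(18)^3 + 1*(18)^2 - 5*(18)^1 - 1 = (-23328) + (324) + (-90) + (-1) = -23095; answer -23095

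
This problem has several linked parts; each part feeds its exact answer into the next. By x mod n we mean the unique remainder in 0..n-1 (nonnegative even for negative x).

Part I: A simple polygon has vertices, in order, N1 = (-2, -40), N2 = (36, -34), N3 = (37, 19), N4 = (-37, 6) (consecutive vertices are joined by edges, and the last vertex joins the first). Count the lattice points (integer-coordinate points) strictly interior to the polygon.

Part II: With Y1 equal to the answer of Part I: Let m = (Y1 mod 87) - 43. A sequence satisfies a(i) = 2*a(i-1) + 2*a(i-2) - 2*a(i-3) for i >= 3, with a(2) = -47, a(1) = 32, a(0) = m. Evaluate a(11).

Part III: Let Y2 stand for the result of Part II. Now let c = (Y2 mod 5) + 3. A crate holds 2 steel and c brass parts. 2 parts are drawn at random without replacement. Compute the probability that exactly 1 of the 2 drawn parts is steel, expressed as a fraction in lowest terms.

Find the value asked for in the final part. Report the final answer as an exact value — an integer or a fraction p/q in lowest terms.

8/15

Part I: cross terms: (-2*-34 - 36*-40)=1508, (36*19 - 37*-34)=1942, (37*6 - -37*19)=925, (-37*-40 - -2*6)=1492; twice the area = |5867| = 5867; area = 5867/2; boundary points = 2 + 1 + 1 + 1 = 5; strictly interior points = area - boundary/2 + 1 = 2932; answer 2932
Part II: Y1 = 2932; m = 18; a(3) = 2*(-47) + 2*(32) - 2*(18) = -66; iterating: a(3)=-66, a(4)=-290, a(5)=-618, a(6)=-1684, a(7)=-4024, a(8)=-10180, a(9)=-25040, a(10)=-62392, a(11)=-154504; answer -154504
Part III: Y2 = -154504; c = 4; total draws C(6,2) = 15; favorable C(2,1)*C(4,1) = 8; P = 8/15; answer 8/15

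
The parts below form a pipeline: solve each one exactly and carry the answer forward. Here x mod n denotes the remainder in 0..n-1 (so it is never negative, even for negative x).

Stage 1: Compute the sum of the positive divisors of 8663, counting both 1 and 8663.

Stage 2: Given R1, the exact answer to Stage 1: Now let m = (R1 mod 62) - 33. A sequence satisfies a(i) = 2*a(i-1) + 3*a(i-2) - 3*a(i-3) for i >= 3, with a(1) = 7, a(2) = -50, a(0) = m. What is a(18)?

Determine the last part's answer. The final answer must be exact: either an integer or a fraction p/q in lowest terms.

Stage 1: 8663 is prime, so its only divisors are 1 and 8663; sigma = 1 + 8663 = 8664; answer 8664
Stage 2: R1 = 8664; m = 13; a(3) = 2*(-50) + 3*(7) - 3*(13) = -118; iterating: a(3)=-118, a(4)=-407, a(5)=-1018, a(6)=-2903, a(7)=-7639, a(8)=-20933, a(9)=-56074, a(10)=-152030, a(11)=-409483, a(12)=-1106834, a(13)=-2986027, a(14)=-8064107, a(15)=-21765793, a(16)=-58765826, a(17)=-158636710, a(18)=-428273519; answer -428273519

-428273519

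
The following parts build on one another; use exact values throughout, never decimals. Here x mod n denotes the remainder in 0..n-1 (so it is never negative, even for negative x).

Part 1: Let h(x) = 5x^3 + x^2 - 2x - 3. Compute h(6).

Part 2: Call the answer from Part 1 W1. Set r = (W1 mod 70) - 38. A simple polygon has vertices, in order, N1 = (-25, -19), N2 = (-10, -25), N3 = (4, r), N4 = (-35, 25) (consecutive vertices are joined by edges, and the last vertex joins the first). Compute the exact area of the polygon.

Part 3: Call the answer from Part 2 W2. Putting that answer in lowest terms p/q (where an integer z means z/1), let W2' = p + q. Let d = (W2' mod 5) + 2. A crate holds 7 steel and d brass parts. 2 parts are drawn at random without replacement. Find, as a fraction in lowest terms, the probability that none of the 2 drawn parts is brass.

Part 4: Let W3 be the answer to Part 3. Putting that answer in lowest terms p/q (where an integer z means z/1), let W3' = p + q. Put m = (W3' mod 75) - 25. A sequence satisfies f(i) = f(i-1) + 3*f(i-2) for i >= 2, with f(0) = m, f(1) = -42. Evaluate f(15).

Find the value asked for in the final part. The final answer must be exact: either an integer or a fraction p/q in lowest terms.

-3457473

Part 1: 5*(6)^3 + 1*(6)^2 - 2*(6)^1 - 3 = (1080) + (36) + (-12) + (-3) = 1101; answer 1101
Part 2: W1 = 1101; r = 13; cross terms: (-25*-25 - -10*-19)=435, (-10*13 - 4*-25)=-30, (4*25 - -35*13)=555, (-35*-19 - -25*25)=1290; twice the area = |2250| = 2250; area = 1125; answer 1125
Part 3: W2 = 1125; threaded value p + q = 1126; d = 3; total draws C(10,2) = 45; favorable C(7,2) = 21; P = 7/15; answer 7/15
Part 4: W3 = 7/15; threaded value p + q = 22; m = -3; f(2) = 1*(-42) + 3*(-3) = -51; iterating: f(2)=-51, f(3)=-177, f(4)=-330, f(5)=-861, f(6)=-1851, f(7)=-4434, f(8)=-9987, f(9)=-23289, f(10)=-53250, f(11)=-123117, f(12)=-282867, f(13)=-652218, f(14)=-1500819, f(15)=-3457473; answer -3457473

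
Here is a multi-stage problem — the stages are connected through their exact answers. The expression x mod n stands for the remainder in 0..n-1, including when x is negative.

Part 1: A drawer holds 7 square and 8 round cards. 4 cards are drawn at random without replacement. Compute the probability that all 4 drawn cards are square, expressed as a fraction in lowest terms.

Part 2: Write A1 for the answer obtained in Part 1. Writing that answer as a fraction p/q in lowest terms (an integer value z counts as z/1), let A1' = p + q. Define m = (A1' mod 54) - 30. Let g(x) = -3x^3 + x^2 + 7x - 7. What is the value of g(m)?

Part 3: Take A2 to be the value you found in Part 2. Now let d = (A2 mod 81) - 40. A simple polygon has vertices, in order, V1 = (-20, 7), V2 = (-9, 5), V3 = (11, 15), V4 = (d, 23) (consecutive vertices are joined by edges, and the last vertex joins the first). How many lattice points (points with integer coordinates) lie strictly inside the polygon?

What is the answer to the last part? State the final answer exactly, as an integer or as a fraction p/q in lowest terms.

80

Part 1: total draws C(15,4) = 1365; favorable C(7,4) = 35; P = 1/39; answer 1/39
Part 2: A1 = 1/39; threaded value p + q = 40; m = 10; -3*(10)^3 + 1*(10)^2 + 7*(10)^1 - 7 = (-3000) + (100) + (70) + (-7) = -2837; answer -2837
Part 3: A2 = -2837; d = 39; cross terms: (-20*5 - -9*7)=-37, (-9*15 - 11*5)=-190, (11*23 - 39*15)=-332, (39*7 - -20*23)=733; twice the area = |174| = 174; area = 87; boundary points = 1 + 10 + 4 + 1 = 16; strictly interior points = area - boundary/2 + 1 = 80; answer 80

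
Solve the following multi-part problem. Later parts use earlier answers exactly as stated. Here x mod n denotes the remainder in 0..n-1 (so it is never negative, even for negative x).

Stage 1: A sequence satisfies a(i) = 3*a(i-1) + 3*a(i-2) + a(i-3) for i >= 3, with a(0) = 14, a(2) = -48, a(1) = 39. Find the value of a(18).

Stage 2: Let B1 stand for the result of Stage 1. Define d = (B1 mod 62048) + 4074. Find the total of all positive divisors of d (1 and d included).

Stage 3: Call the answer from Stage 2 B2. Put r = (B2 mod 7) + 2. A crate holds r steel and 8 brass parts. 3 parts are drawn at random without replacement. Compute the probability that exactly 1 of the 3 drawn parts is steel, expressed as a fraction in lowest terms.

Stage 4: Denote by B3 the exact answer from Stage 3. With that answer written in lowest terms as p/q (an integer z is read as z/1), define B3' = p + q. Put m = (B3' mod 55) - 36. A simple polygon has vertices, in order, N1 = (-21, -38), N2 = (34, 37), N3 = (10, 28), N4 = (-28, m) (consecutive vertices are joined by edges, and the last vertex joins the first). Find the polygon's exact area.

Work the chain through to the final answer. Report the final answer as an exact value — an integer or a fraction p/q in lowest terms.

2511/2

Stage 1: a(3) = 3*(-48) + 3*(39) + 1*(14) = -13; iterating: a(3)=-13, a(4)=-144, a(5)=-519, a(6)=-2002, a(7)=-7707, a(8)=-29646, a(9)=-114061, a(10)=-438828, a(11)=-1688313, a(12)=-6495484, a(13)=-24990219, a(14)=-96145422, a(15)=-369902407, a(16)=-1423133706, a(17)=-5475253761, a(18)=-21065064808; answer -21065064808
Stage 2: B1 = -21065064808; d = 49122; 49122 = 2 * 3^2 * 2729; sigma = (1 + 2) * (1 + 3 + 9) * (1 + 2729) = 3 * 13 * 2730 = 106470; answer 106470
Stage 3: B2 = 106470; r = 2; total draws C(10,3) = 120; favorable C(2,1)*C(8,2) = 56; P = 7/15; answer 7/15
Stage 4: B3 = 7/15; threaded value p + q = 22; m = -14; cross terms: (-21*37 - 34*-38)=515, (34*28 - 10*37)=582, (10*-14 - -28*28)=644, (-28*-38 - -21*-14)=770; twice the area = |2511| = 2511; area = 2511/2; answer 2511/2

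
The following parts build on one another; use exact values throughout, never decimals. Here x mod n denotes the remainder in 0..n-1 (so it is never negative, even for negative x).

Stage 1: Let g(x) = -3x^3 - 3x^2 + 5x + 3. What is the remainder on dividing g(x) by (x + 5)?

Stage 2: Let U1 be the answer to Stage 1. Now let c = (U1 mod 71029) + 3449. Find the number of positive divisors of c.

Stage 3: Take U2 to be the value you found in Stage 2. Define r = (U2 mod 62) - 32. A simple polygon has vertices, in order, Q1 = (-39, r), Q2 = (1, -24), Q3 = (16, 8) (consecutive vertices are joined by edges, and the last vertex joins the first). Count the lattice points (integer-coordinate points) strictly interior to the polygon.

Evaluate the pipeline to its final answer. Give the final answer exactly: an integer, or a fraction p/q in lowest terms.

Stage 1: remainder = value at the root: -3*(-5)^3 - 3*(-5)^2 + 5*(-5)^1 + 3 = (375) + (-75) + (-25) + (3) = 278; answer 278
Stage 2: U1 = 278; c = 3727; 3727 is prime, so its only divisors are 1 and 3727; count = 2; answer 2
Stage 3: U2 = 2; r = -30; cross terms: (-39*-24 - 1*-30)=966, (1*8 - 16*-24)=392, (16*-30 - -39*8)=-168; twice the area = |1190| = 1190; area = 595; boundary points = 2 + 1 + 1 = 4; strictly interior points = area - boundary/2 + 1 = 594; answer 594

594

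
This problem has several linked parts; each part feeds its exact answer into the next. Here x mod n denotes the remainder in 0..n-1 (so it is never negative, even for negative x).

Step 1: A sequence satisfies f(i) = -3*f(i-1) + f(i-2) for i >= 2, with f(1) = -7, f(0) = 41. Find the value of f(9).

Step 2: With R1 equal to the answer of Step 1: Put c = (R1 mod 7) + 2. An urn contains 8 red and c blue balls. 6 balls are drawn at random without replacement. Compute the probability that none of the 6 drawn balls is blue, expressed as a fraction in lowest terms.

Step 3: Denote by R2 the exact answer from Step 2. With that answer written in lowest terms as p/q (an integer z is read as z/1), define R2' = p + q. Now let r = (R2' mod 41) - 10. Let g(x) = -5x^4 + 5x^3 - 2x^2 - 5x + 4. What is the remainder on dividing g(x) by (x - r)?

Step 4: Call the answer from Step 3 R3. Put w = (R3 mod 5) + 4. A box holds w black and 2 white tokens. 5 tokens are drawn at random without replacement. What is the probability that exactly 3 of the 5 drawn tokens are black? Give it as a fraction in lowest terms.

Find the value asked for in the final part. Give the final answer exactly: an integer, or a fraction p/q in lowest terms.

10/21

Step 1: f(2) = -3*(-7) + 1*(41) = 62; iterating: f(2)=62, f(3)=-193, f(4)=641, f(5)=-2116, f(6)=6989, f(7)=-23083, f(8)=76238, f(9)=-251797; answer -251797
Step 2: R1 = -251797; c = 2; total draws C(10,6) = 210; favorable C(8,6) = 28; P = 2/15; answer 2/15
Step 3: R2 = 2/15; threaded value p + q = 17; r = 7; remainder = value at the root: -5*(7)^4 + 5*(7)^3 - 2*(7)^2 - 5*(7)^1 + 4 = (-12005) + (1715) + (-98) + (-35) + (4) = -10419; answer -10419
Step 4: R3 = -10419; w = 5; total draws C(7,5) = 21; favorable C(5,3)*C(2,2) = 10; P = 10/21; answer 10/21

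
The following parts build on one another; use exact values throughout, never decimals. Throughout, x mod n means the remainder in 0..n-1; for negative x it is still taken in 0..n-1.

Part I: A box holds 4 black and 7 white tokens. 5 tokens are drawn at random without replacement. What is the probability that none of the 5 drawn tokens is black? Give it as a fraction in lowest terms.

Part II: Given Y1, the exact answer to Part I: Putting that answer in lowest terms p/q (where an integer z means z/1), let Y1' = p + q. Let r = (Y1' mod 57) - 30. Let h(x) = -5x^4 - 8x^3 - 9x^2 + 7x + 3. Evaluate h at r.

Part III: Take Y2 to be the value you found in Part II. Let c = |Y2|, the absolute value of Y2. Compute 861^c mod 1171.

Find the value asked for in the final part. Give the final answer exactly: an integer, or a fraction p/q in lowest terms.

1156

Part I: total draws C(11,5) = 462; favorable C(7,5) = 21; P = 1/22; answer 1/22
Part II: Y1 = 1/22; threaded value p + q = 23; r = -7; -5*(-7)^4 - 8*(-7)^3 - 9*(-7)^2 + 7*(-7)^1 + 3 = (-12005) + (2744) + (-441) + (-49) + (3) = -9748; answer -9748
Part III: Y2 = -9748; c = 9748; squarings mod 1171: 861^1=861, 861^2=78, 861^4=229, 861^8=917, 861^16=111, 861^32=611, 861^64=943, 861^128=460, 861^256=820, 861^512=246, 861^1024=795, 861^2048=856, 861^4096=861, 861^8192=78; 861^9748 = 861^4 * 861^16 * 861^512 * 861^1024 * 861^8192 = 1156 (mod 1171); answer 1156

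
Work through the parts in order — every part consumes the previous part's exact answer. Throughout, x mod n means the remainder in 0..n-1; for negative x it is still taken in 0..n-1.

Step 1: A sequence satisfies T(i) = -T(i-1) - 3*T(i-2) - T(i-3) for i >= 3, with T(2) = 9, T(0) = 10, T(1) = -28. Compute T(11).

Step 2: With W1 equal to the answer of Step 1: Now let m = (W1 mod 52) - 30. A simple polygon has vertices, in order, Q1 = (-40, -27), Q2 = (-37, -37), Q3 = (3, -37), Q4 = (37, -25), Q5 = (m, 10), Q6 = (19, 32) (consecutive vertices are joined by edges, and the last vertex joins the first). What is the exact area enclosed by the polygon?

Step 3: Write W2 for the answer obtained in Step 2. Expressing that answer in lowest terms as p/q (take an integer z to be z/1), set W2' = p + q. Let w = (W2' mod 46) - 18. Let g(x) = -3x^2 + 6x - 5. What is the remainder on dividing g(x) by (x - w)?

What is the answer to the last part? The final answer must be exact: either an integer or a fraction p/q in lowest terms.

-1730

Step 1: T(3) = -1*(9) - 3*(-28) - 1*(10) = 65; iterating: T(3)=65, T(4)=-64, T(5)=-140, T(6)=267, T(7)=217, T(8)=-878, T(9)=-40, T(10)=2457, T(11)=-1459; answer -1459
Step 2: W1 = -1459; m = 19; cross terms: (-40*-37 - -37*-27)=481, (-37*-37 - 3*-37)=1480, (3*-25 - 37*-37)=1294, (37*10 - 19*-25)=845, (19*32 - 19*10)=418, (19*-27 - -40*32)=767; twice the area = |5285| = 5285; area = 5285/2; answer 5285/2
Step 3: W2 = 5285/2; threaded value p + q = 5287; w = 25; remainder = value at the root: -3*(25)^2 + 6*(25)^1 - 5 = (-1875) + (150) + (-5) = -1730; answer -1730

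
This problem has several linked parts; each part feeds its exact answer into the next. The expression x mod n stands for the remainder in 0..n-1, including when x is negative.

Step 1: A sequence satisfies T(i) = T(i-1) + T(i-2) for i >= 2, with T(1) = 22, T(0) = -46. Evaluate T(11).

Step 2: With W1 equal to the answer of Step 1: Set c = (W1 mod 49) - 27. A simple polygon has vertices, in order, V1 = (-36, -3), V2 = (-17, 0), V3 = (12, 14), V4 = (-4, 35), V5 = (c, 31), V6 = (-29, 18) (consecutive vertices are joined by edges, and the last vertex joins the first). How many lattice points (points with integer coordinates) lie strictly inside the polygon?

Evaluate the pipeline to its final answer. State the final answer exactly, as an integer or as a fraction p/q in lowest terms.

Step 1: T(2) = 1*(22) + 1*(-46) = -24; iterating: T(2)=-24, T(3)=-2, T(4)=-26, T(5)=-28, T(6)=-54, T(7)=-82, T(8)=-136, T(9)=-218, T(10)=-354, T(11)=-572; answer -572
Step 2: W1 = -572; c = -11; cross terms: (-36*0 - -17*-3)=-51, (-17*14 - 12*0)=-238, (12*35 - -4*14)=476, (-4*31 - -11*35)=261, (-11*18 - -29*31)=701, (-29*-3 - -36*18)=735; twice the area = |1884| = 1884; area = 942; boundary points = 1 + 1 + 1 + 1 + 1 + 7 = 12; strictly interior points = area - boundary/2 + 1 = 937; answer 937

937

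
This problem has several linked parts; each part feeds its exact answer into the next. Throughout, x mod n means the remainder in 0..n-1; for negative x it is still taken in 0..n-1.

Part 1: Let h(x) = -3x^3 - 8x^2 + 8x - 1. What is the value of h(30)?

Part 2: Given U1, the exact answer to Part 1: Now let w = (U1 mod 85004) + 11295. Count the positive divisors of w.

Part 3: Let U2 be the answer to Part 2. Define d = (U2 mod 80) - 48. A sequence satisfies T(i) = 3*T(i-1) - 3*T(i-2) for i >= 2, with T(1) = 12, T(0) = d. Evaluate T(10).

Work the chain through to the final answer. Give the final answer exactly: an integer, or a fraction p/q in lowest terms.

Part 1: -3*(30)^3 - 8*(30)^2 + 8*(30)^1 - 1 = (-81000) + (-7200) + (240) + (-1) = -87961; answer -87961
Part 2: U1 = -87961; w = 93342; 93342 = 2 * 3 * 47 * 331; number of divisors = (1+1) * (1+1) * (1+1) * (1+1) = 16; answer 16
Part 3: U2 = 16; d = -32; T(2) = 3*(12) - 3*(-32) = 132; iterating: T(2)=132, T(3)=360, T(4)=684, T(5)=972, T(6)=864, T(7)=-324, T(8)=-3564, T(9)=-9720, T(10)=-18468; answer -18468

-18468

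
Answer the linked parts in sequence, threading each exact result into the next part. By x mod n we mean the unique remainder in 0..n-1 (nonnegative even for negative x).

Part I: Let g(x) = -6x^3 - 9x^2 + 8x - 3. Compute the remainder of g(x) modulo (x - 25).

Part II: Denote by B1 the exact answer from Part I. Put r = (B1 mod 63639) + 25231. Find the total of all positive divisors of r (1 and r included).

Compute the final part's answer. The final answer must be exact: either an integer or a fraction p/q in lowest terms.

Part I: remainder = value at the root: -6*(25)^3 - 9*(25)^2 + 8*(25)^1 - 3 = (-93750) + (-5625) + (200) + (-3) = -99178; answer -99178
Part II: B1 = -99178; r = 53331; 53331 = 3 * 29 * 613; sigma = (1 + 3) * (1 + 29) * (1 + 613) = 4 * 30 * 614 = 73680; answer 73680

73680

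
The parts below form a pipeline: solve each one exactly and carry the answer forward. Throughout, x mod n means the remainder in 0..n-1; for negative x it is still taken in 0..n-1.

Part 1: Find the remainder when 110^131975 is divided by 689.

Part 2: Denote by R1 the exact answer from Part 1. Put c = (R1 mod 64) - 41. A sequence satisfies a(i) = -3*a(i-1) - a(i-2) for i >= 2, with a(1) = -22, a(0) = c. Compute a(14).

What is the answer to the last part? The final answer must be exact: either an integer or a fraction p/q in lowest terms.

Part 1: squarings mod 689: 110^1=110, 110^2=387, 110^4=256, 110^8=81, 110^16=360, 110^32=68, 110^64=490, 110^128=328, 110^256=100, 110^512=354, 110^1024=607, 110^2048=523, 110^4096=685, 110^8192=16, 110^16384=256, 110^32768=81, 110^65536=360, 110^131072=68; 110^131975 = 110^1 * 110^2 * 110^4 * 110^128 * 110^256 * 110^512 * 110^131072 = 570 (mod 689); answer 570
Part 2: R1 = 570; c = 17; a(2) = -3*(-22) - 1*(17) = 49; iterating: a(2)=49, a(3)=-125, a(4)=326, a(5)=-853, a(6)=2233, a(7)=-5846, a(8)=15305, a(9)=-40069, a(10)=104902, a(11)=-274637, a(12)=719009, a(13)=-1882390, a(14)=4928161; answer 4928161

4928161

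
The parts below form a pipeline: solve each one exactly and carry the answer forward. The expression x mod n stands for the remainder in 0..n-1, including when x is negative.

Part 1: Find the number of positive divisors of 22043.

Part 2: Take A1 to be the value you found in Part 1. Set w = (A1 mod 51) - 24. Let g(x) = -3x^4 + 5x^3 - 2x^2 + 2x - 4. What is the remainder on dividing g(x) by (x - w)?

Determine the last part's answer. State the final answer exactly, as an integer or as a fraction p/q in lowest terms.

Part 1: 22043 = 7 * 47 * 67; number of divisors = (1+1) * (1+1) * (1+1) = 8; answer 8
Part 2: A1 = 8; w = -16; remainder = value at the root: -3*(-16)^4 + 5*(-16)^3 - 2*(-16)^2 + 2*(-16)^1 - 4 = (-196608) + (-20480) + (-512) + (-32) + (-4) = -217636; answer -217636

-217636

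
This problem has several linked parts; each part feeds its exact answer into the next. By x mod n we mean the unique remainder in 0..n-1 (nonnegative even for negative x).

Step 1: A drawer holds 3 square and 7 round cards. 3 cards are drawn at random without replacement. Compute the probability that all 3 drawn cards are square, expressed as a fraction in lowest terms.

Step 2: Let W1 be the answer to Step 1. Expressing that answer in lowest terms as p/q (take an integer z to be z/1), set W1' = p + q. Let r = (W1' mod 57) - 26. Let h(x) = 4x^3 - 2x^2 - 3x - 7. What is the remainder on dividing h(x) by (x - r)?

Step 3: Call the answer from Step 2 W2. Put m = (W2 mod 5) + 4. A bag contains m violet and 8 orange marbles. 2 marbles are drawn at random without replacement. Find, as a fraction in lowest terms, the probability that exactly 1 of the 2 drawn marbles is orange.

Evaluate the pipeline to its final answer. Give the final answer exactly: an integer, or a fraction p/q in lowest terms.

Step 1: total draws C(10,3) = 120; favorable C(3,3) = 1; P = 1/120; answer 1/120
Step 2: W1 = 1/120; threaded value p + q = 121; r = -19; remainder = value at the root: 4*(-19)^3 - 2*(-19)^2 - 3*(-19)^1 - 7 = (-27436) + (-722) + (57) + (-7) = -28108; answer -28108
Step 3: W2 = -28108; m = 6; total draws C(14,2) = 91; favorable C(8,1)*C(6,1) = 48; P = 48/91; answer 48/91

48/91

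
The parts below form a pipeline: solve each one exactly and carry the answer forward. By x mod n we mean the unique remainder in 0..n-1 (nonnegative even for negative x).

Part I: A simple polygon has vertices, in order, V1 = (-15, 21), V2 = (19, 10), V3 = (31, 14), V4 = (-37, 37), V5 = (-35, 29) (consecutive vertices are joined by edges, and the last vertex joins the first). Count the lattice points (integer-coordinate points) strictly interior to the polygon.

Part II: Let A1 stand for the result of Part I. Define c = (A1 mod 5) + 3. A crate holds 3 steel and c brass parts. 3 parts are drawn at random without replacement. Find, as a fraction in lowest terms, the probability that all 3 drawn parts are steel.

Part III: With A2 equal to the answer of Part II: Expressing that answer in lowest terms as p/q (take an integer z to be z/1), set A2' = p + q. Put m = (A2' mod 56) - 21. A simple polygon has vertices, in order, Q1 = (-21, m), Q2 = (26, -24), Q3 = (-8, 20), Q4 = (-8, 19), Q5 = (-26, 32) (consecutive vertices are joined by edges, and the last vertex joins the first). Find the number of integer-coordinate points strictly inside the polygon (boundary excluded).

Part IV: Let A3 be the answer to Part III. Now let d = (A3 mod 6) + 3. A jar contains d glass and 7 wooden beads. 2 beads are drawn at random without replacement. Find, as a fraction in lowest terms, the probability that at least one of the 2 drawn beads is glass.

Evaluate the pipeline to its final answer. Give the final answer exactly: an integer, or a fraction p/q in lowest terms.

Part I: cross terms: (-15*10 - 19*21)=-549, (19*14 - 31*10)=-44, (31*37 - -37*14)=1665, (-37*29 - -35*37)=222, (-35*21 - -15*29)=-300; twice the area = |994| = 994; area = 497; boundary points = 1 + 4 + 1 + 2 + 4 = 12; strictly interior points = area - boundary/2 + 1 = 492; answer 492
Part II: A1 = 492; c = 5; total draws C(8,3) = 56; favorable C(3,3) = 1; P = 1/56; answer 1/56
Part III: A2 = 1/56; threaded value p + q = 57; m = -20; cross terms: (-21*-24 - 26*-20)=1024, (26*20 - -8*-24)=328, (-8*19 - -8*20)=8, (-8*32 - -26*19)=238, (-26*-20 - -21*32)=1192; twice the area = |2790| = 2790; area = 1395; boundary points = 1 + 2 + 1 + 1 + 1 = 6; strictly interior points = area - boundary/2 + 1 = 1393; answer 1393
Part IV: A3 = 1393; d = 4; total draws C(11,2) = 55; complement C(7,2) = 21; favorable 55 - 21 = 34; P = 34/55; answer 34/55

34/55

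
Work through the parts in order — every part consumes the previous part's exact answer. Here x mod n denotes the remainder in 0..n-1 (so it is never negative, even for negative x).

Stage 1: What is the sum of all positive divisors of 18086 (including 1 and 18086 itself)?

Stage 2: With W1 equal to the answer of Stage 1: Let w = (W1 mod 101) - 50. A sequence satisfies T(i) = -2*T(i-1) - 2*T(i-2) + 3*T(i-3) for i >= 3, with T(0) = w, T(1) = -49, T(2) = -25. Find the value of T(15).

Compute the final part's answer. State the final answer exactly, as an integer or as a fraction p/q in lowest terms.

-1019458

Stage 1: 18086 = 2 * 9043; sigma = (1 + 2) * (1 + 9043) = 3 * 9044 = 27132; answer 27132
Stage 2: W1 = 27132; w = 14; T(3) = -2*(-25) - 2*(-49) + 3*(14) = 190; iterating: T(3)=190, T(4)=-477, T(5)=499, T(6)=526, T(7)=-3481, T(8)=7407, T(9)=-6274, T(10)=-12709, T(11)=60187, T(12)=-113778, T(13)=69055, T(14)=270007, T(15)=-1019458; answer -1019458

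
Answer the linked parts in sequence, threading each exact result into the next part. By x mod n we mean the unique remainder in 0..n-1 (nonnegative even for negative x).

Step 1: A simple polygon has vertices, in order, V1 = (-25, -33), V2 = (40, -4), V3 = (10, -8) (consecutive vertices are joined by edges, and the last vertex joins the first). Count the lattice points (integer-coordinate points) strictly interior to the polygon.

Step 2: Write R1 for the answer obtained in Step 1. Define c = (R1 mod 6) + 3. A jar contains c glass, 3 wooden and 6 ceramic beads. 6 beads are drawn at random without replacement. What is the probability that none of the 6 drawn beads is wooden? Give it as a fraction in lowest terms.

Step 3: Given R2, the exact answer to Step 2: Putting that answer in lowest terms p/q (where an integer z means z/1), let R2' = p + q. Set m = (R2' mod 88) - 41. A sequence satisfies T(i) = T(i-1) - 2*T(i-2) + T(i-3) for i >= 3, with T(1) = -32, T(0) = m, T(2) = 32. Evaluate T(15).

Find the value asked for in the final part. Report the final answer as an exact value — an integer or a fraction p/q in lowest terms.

Step 1: cross terms: (-25*-4 - 40*-33)=1420, (40*-8 - 10*-4)=-280, (10*-33 - -25*-8)=-530; twice the area = |610| = 610; area = 305; boundary points = 1 + 2 + 5 = 8; strictly interior points = area - boundary/2 + 1 = 302; answer 302
Step 2: R1 = 302; c = 5; total draws C(14,6) = 3003; favorable C(11,6) = 462; P = 2/13; answer 2/13
Step 3: R2 = 2/13; threaded value p + q = 15; m = -26; T(3) = 1*(32) - 2*(-32) + 1*(-26) = 70; iterating: T(3)=70, T(4)=-26, T(5)=-134, T(6)=-12, T(7)=230, T(8)=120, T(9)=-352, T(10)=-362, T(11)=462, T(12)=834, T(13)=-452, T(14)=-1658, T(15)=80; answer 80

80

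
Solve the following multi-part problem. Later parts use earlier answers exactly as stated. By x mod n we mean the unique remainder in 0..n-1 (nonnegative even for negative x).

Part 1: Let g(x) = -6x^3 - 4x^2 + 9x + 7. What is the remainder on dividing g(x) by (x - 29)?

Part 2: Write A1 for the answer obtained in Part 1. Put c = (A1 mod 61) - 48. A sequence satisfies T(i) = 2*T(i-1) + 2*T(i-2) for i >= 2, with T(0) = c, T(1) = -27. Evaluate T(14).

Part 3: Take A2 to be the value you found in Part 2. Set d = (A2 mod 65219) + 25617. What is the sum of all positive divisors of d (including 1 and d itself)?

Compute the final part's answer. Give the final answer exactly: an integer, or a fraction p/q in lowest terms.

88128

Part 1: remainder = value at the root: -6*(29)^3 - 4*(29)^2 + 9*(29)^1 + 7 = (-146334) + (-3364) + (261) + (7) = -149430; answer -149430
Part 2: A1 = -149430; c = -28; T(2) = 2*(-27) + 2*(-28) = -110; iterating: T(2)=-110, T(3)=-274, T(4)=-768, T(5)=-2084, T(6)=-5704, T(7)=-15576, T(8)=-42560, T(9)=-116272, T(10)=-317664, T(11)=-867872, T(12)=-2371072, T(13)=-6477888, T(14)=-17697920; answer -17697920
Part 3: A2 = -17697920; d = 67265; 67265 = 5 * 11 * 1223; sigma = (1 + 5) * (1 + 11) * (1 + 1223) = 6 * 12 * 1224 = 88128; answer 88128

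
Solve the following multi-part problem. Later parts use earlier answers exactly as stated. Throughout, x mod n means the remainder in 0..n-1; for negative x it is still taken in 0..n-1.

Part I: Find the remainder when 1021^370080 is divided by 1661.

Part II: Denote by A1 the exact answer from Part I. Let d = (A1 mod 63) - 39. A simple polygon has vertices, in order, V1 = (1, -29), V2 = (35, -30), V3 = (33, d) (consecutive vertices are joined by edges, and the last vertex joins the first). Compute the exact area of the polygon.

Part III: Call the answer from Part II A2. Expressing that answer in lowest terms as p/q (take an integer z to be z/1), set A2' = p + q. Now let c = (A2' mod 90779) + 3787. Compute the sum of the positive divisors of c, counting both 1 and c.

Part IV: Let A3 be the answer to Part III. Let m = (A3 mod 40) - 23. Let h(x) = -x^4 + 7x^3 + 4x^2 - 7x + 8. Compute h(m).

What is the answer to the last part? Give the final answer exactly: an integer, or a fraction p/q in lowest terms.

Part I: squarings mod 1661: 1021^1=1021, 1021^2=994, 1021^4=1402, 1021^8=641, 1021^16=614, 1021^32=1610, 1021^64=940, 1021^128=1609, 1021^256=1043, 1021^512=1555, 1021^1024=1270, 1021^2048=69, 1021^4096=1439, 1021^8192=1115, 1021^16384=797, 1021^32768=707, 1021^65536=1549, 1021^131072=917, 1021^262144=423; 1021^370080 = 1021^32 * 1021^128 * 1021^256 * 1021^1024 * 1021^8192 * 1021^32768 * 1021^65536 * 1021^262144 = 914 (mod 1661); answer 914
Part II: A1 = 914; d = -7; cross terms: (1*-30 - 35*-29)=985, (35*-7 - 33*-30)=745, (33*-29 - 1*-7)=-950; twice the area = |780| = 780; area = 390; answer 390
Part III: A2 = 390; threaded value p + q = 391; c = 4178; 4178 = 2 * 2089; sigma = (1 + 2) * (1 + 2089) = 3 * 2090 = 6270; answer 6270
Part IV: A3 = 6270; m = 7; -1*(7)^4 + 7*(7)^3 + 4*(7)^2 - 7*(7)^1 + 8 = (-2401) + (2401) + (196) + (-49) + (8) = 155; answer 155

155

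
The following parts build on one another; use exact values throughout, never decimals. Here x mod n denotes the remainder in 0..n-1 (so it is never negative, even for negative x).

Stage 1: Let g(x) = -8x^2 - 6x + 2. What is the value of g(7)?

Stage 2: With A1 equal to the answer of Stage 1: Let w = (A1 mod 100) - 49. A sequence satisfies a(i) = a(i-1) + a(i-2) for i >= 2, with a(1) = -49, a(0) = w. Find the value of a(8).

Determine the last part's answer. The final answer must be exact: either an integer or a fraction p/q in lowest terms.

Stage 1: -8*(7)^2 - 6*(7)^1 + 2 = (-392) + (-42) + (2) = -432; answer -432
Stage 2: A1 = -432; w = 19; a(2) = 1*(-49) + 1*(19) = -30; iterating: a(2)=-30, a(3)=-79, a(4)=-109, a(5)=-188, a(6)=-297, a(7)=-485, a(8)=-782; answer -782

-782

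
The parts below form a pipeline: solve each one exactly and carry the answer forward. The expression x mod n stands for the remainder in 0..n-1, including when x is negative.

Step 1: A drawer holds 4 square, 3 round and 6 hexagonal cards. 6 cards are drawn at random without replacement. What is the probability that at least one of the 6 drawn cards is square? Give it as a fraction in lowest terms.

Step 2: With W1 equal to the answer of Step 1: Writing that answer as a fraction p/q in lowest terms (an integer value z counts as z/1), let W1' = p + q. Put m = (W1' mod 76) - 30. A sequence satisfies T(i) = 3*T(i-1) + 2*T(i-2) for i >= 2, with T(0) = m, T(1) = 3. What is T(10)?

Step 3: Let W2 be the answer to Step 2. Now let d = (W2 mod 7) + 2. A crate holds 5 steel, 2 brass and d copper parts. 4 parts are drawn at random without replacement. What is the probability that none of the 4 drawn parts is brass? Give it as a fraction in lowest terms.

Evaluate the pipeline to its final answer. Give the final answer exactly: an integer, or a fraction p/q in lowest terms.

Step 1: total draws C(13,6) = 1716; complement C(9,6) = 84; favorable 1716 - 84 = 1632; P = 136/143; answer 136/143
Step 2: W1 = 136/143; threaded value p + q = 279; m = 21; T(2) = 3*(3) + 2*(21) = 51; iterating: T(2)=51, T(3)=159, T(4)=579, T(5)=2055, T(6)=7323, T(7)=26079, T(8)=92883, T(9)=330807, T(10)=1178187; answer 1178187
Step 3: W2 = 1178187; d = 5; total draws C(12,4) = 495; favorable C(10,4) = 210; P = 14/33; answer 14/33

14/33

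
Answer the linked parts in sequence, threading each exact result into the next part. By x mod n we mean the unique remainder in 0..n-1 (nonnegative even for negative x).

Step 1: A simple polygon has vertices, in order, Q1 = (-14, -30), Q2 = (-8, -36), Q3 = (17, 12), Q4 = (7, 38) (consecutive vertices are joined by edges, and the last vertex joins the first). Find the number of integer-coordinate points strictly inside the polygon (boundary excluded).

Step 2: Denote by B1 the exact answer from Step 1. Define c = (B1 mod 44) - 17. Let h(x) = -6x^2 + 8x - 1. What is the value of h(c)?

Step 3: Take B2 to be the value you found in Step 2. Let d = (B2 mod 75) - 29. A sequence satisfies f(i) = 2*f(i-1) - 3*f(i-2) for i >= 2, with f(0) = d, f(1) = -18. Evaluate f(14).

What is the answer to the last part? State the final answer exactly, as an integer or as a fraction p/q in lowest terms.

Step 1: cross terms: (-14*-36 - -8*-30)=264, (-8*12 - 17*-36)=516, (17*38 - 7*12)=562, (7*-30 - -14*38)=322; twice the area = |1664| = 1664; area = 832; boundary points = 6 + 1 + 2 + 1 = 10; strictly interior points = area - boundary/2 + 1 = 828; answer 828
Step 2: B1 = 828; c = 19; -6*(19)^2 + 8*(19)^1 - 1 = (-2166) + (152) + (-1) = -2015; answer -2015
Step 3: B2 = -2015; d = -19; f(2) = 2*(-18) - 3*(-19) = 21; iterating: f(2)=21, f(3)=96, f(4)=129, f(5)=-30, f(6)=-447, f(7)=-804, f(8)=-267, f(9)=1878, f(10)=4557, f(11)=3480, f(12)=-6711, f(13)=-23862, f(14)=-27591; answer -27591

-27591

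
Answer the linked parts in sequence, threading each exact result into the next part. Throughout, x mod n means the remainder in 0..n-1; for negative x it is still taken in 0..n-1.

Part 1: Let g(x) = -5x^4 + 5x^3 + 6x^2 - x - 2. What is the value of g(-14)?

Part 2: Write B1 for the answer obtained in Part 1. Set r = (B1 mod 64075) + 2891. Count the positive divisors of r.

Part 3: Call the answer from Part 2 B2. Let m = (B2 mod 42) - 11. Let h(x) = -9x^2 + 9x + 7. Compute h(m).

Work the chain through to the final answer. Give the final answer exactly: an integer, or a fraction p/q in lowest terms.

-173

Part 1: -5*(-14)^4 + 5*(-14)^3 + 6*(-14)^2 - 1*(-14)^1 - 2 = (-192080) + (-13720) + (1176) + (14) + (-2) = -204612; answer -204612
Part 2: B1 = -204612; r = 54579; 54579 = 3 * 7 * 23 * 113; number of divisors = (1+1) * (1+1) * (1+1) * (1+1) = 16; answer 16
Part 3: B2 = 16; m = 5; -9*(5)^2 + 9*(5)^1 + 7 = (-225) + (45) + (7) = -173; answer -173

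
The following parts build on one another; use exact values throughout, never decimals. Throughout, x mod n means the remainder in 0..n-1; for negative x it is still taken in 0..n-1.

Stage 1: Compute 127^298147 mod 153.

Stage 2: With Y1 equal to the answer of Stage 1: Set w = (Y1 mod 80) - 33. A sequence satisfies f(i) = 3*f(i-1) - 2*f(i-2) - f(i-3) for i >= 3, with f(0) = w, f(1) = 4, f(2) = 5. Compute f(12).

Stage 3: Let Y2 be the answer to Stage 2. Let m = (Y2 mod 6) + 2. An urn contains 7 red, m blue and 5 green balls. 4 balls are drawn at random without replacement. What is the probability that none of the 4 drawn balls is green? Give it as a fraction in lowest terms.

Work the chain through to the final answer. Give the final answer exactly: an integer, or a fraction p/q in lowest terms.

Stage 1: squarings mod 153: 127^1=127, 127^2=64, 127^4=118, 127^8=1, 127^16=1, 127^32=1, 127^64=1, 127^128=1, 127^256=1, 127^512=1, 127^1024=1, 127^2048=1, 127^4096=1, 127^8192=1, 127^16384=1, 127^32768=1, 127^65536=1, 127^131072=1, 127^262144=1; 127^298147 = 127^1 * 127^2 * 127^32 * 127^128 * 127^1024 * 127^2048 * 127^32768 * 127^262144 = 19 (mod 153); answer 19
Stage 2: Y1 = 19; w = -14; f(3) = 3*(5) - 2*(4) - 1*(-14) = 21; iterating: f(3)=21, f(4)=49, f(5)=100, f(6)=181, f(7)=294, f(8)=420, f(9)=491, f(10)=339, f(11)=-385, f(12)=-2324; answer -2324
Stage 3: Y2 = -2324; m = 6; total draws C(18,4) = 3060; favorable C(13,4) = 715; P = 143/612; answer 143/612

143/612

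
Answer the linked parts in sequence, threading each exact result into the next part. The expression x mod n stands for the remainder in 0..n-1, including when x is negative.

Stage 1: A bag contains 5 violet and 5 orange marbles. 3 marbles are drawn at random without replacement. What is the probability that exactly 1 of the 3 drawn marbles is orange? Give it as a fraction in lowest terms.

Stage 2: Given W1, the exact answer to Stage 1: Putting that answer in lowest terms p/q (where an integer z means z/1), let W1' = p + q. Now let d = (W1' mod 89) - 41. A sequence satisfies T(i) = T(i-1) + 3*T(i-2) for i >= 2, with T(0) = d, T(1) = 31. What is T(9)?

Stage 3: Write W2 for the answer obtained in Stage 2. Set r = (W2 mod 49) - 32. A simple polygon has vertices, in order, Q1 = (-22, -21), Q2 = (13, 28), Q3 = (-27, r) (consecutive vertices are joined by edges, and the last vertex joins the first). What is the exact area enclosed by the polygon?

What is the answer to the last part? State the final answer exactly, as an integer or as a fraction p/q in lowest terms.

385

Stage 1: total draws C(10,3) = 120; favorable C(5,1)*C(5,2) = 50; P = 5/12; answer 5/12
Stage 2: W1 = 5/12; threaded value p + q = 17; d = -24; T(2) = 1*(31) + 3*(-24) = -41; iterating: T(2)=-41, T(3)=52, T(4)=-71, T(5)=85, T(6)=-128, T(7)=127, T(8)=-257, T(9)=124; answer 124
Stage 3: W2 = 124; r = -6; cross terms: (-22*28 - 13*-21)=-343, (13*-6 - -27*28)=678, (-27*-21 - -22*-6)=435; twice the area = |770| = 770; area = 385; answer 385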